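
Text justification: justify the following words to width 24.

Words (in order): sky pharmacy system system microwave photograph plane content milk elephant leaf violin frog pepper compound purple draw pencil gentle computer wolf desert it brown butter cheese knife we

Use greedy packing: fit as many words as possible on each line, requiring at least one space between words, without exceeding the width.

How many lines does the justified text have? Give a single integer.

Line 1: ['sky', 'pharmacy', 'system'] (min_width=19, slack=5)
Line 2: ['system', 'microwave'] (min_width=16, slack=8)
Line 3: ['photograph', 'plane', 'content'] (min_width=24, slack=0)
Line 4: ['milk', 'elephant', 'leaf'] (min_width=18, slack=6)
Line 5: ['violin', 'frog', 'pepper'] (min_width=18, slack=6)
Line 6: ['compound', 'purple', 'draw'] (min_width=20, slack=4)
Line 7: ['pencil', 'gentle', 'computer'] (min_width=22, slack=2)
Line 8: ['wolf', 'desert', 'it', 'brown'] (min_width=20, slack=4)
Line 9: ['butter', 'cheese', 'knife', 'we'] (min_width=22, slack=2)
Total lines: 9

Answer: 9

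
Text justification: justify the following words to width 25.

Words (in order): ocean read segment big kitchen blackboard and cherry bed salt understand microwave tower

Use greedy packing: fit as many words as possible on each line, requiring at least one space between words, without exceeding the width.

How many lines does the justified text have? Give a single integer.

Line 1: ['ocean', 'read', 'segment', 'big'] (min_width=22, slack=3)
Line 2: ['kitchen', 'blackboard', 'and'] (min_width=22, slack=3)
Line 3: ['cherry', 'bed', 'salt'] (min_width=15, slack=10)
Line 4: ['understand', 'microwave'] (min_width=20, slack=5)
Line 5: ['tower'] (min_width=5, slack=20)
Total lines: 5

Answer: 5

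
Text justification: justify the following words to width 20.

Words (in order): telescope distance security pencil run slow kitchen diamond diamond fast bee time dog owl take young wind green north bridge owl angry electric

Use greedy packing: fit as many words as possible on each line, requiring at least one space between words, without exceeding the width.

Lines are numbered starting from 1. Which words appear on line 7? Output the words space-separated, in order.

Answer: north bridge owl

Derivation:
Line 1: ['telescope', 'distance'] (min_width=18, slack=2)
Line 2: ['security', 'pencil', 'run'] (min_width=19, slack=1)
Line 3: ['slow', 'kitchen', 'diamond'] (min_width=20, slack=0)
Line 4: ['diamond', 'fast', 'bee'] (min_width=16, slack=4)
Line 5: ['time', 'dog', 'owl', 'take'] (min_width=17, slack=3)
Line 6: ['young', 'wind', 'green'] (min_width=16, slack=4)
Line 7: ['north', 'bridge', 'owl'] (min_width=16, slack=4)
Line 8: ['angry', 'electric'] (min_width=14, slack=6)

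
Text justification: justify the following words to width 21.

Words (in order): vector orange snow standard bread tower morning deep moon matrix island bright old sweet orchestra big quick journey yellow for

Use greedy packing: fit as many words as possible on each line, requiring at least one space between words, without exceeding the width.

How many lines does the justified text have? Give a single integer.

Line 1: ['vector', 'orange', 'snow'] (min_width=18, slack=3)
Line 2: ['standard', 'bread', 'tower'] (min_width=20, slack=1)
Line 3: ['morning', 'deep', 'moon'] (min_width=17, slack=4)
Line 4: ['matrix', 'island', 'bright'] (min_width=20, slack=1)
Line 5: ['old', 'sweet', 'orchestra'] (min_width=19, slack=2)
Line 6: ['big', 'quick', 'journey'] (min_width=17, slack=4)
Line 7: ['yellow', 'for'] (min_width=10, slack=11)
Total lines: 7

Answer: 7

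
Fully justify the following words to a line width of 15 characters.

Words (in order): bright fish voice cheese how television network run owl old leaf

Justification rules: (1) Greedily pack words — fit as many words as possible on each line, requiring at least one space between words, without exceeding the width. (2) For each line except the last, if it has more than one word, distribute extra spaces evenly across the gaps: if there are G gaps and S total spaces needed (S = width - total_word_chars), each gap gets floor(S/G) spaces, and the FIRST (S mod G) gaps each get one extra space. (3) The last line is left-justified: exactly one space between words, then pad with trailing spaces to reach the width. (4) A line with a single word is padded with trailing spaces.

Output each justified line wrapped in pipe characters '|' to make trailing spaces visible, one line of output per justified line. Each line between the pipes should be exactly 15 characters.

Line 1: ['bright', 'fish'] (min_width=11, slack=4)
Line 2: ['voice', 'cheese'] (min_width=12, slack=3)
Line 3: ['how', 'television'] (min_width=14, slack=1)
Line 4: ['network', 'run', 'owl'] (min_width=15, slack=0)
Line 5: ['old', 'leaf'] (min_width=8, slack=7)

Answer: |bright     fish|
|voice    cheese|
|how  television|
|network run owl|
|old leaf       |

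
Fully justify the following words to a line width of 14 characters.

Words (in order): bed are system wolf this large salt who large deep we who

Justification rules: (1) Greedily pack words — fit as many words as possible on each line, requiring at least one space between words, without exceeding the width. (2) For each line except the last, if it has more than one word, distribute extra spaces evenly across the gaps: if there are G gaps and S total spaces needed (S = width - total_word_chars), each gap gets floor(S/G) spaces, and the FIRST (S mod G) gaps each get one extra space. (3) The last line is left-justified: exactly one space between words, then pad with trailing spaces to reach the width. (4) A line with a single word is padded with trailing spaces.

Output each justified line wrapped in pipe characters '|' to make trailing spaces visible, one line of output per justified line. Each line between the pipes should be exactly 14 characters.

Answer: |bed are system|
|wolf      this|
|large salt who|
|large  deep we|
|who           |

Derivation:
Line 1: ['bed', 'are', 'system'] (min_width=14, slack=0)
Line 2: ['wolf', 'this'] (min_width=9, slack=5)
Line 3: ['large', 'salt', 'who'] (min_width=14, slack=0)
Line 4: ['large', 'deep', 'we'] (min_width=13, slack=1)
Line 5: ['who'] (min_width=3, slack=11)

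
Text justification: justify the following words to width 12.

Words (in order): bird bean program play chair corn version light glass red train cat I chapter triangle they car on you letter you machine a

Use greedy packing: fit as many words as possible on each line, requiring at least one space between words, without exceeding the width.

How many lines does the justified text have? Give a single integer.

Answer: 13

Derivation:
Line 1: ['bird', 'bean'] (min_width=9, slack=3)
Line 2: ['program', 'play'] (min_width=12, slack=0)
Line 3: ['chair', 'corn'] (min_width=10, slack=2)
Line 4: ['version'] (min_width=7, slack=5)
Line 5: ['light', 'glass'] (min_width=11, slack=1)
Line 6: ['red', 'train'] (min_width=9, slack=3)
Line 7: ['cat', 'I'] (min_width=5, slack=7)
Line 8: ['chapter'] (min_width=7, slack=5)
Line 9: ['triangle'] (min_width=8, slack=4)
Line 10: ['they', 'car', 'on'] (min_width=11, slack=1)
Line 11: ['you', 'letter'] (min_width=10, slack=2)
Line 12: ['you', 'machine'] (min_width=11, slack=1)
Line 13: ['a'] (min_width=1, slack=11)
Total lines: 13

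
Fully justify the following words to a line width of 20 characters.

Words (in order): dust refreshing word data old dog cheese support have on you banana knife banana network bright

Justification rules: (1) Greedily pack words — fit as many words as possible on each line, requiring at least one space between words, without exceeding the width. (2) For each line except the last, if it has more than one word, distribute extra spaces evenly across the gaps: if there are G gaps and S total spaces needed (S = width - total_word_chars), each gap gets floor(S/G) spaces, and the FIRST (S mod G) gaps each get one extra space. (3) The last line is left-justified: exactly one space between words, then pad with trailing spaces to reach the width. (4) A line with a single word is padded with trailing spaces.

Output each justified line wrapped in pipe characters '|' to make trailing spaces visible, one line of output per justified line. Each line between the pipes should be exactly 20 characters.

Answer: |dust refreshing word|
|data  old dog cheese|
|support  have on you|
|banana  knife banana|
|network bright      |

Derivation:
Line 1: ['dust', 'refreshing', 'word'] (min_width=20, slack=0)
Line 2: ['data', 'old', 'dog', 'cheese'] (min_width=19, slack=1)
Line 3: ['support', 'have', 'on', 'you'] (min_width=19, slack=1)
Line 4: ['banana', 'knife', 'banana'] (min_width=19, slack=1)
Line 5: ['network', 'bright'] (min_width=14, slack=6)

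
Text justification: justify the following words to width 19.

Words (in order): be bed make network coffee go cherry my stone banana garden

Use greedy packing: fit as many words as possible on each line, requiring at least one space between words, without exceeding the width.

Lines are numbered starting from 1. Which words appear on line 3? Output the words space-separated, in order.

Line 1: ['be', 'bed', 'make', 'network'] (min_width=19, slack=0)
Line 2: ['coffee', 'go', 'cherry', 'my'] (min_width=19, slack=0)
Line 3: ['stone', 'banana', 'garden'] (min_width=19, slack=0)

Answer: stone banana garden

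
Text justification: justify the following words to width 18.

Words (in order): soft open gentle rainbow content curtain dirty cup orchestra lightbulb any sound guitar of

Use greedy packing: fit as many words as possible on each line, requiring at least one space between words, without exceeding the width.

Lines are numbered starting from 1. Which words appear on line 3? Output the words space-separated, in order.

Line 1: ['soft', 'open', 'gentle'] (min_width=16, slack=2)
Line 2: ['rainbow', 'content'] (min_width=15, slack=3)
Line 3: ['curtain', 'dirty', 'cup'] (min_width=17, slack=1)
Line 4: ['orchestra'] (min_width=9, slack=9)
Line 5: ['lightbulb', 'any'] (min_width=13, slack=5)
Line 6: ['sound', 'guitar', 'of'] (min_width=15, slack=3)

Answer: curtain dirty cup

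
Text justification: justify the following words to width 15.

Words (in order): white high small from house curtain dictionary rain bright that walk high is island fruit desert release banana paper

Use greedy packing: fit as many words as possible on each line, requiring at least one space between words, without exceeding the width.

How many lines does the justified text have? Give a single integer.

Line 1: ['white', 'high'] (min_width=10, slack=5)
Line 2: ['small', 'from'] (min_width=10, slack=5)
Line 3: ['house', 'curtain'] (min_width=13, slack=2)
Line 4: ['dictionary', 'rain'] (min_width=15, slack=0)
Line 5: ['bright', 'that'] (min_width=11, slack=4)
Line 6: ['walk', 'high', 'is'] (min_width=12, slack=3)
Line 7: ['island', 'fruit'] (min_width=12, slack=3)
Line 8: ['desert', 'release'] (min_width=14, slack=1)
Line 9: ['banana', 'paper'] (min_width=12, slack=3)
Total lines: 9

Answer: 9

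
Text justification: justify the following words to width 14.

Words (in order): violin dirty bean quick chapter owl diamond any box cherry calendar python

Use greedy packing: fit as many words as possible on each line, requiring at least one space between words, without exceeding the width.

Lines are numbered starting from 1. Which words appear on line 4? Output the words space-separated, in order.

Line 1: ['violin', 'dirty'] (min_width=12, slack=2)
Line 2: ['bean', 'quick'] (min_width=10, slack=4)
Line 3: ['chapter', 'owl'] (min_width=11, slack=3)
Line 4: ['diamond', 'any'] (min_width=11, slack=3)
Line 5: ['box', 'cherry'] (min_width=10, slack=4)
Line 6: ['calendar'] (min_width=8, slack=6)
Line 7: ['python'] (min_width=6, slack=8)

Answer: diamond any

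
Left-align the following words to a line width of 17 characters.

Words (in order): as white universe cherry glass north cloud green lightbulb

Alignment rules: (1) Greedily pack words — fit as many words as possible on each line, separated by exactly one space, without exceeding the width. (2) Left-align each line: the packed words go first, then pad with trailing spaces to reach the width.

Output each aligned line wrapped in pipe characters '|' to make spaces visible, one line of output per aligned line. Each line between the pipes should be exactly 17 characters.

Answer: |as white universe|
|cherry glass     |
|north cloud green|
|lightbulb        |

Derivation:
Line 1: ['as', 'white', 'universe'] (min_width=17, slack=0)
Line 2: ['cherry', 'glass'] (min_width=12, slack=5)
Line 3: ['north', 'cloud', 'green'] (min_width=17, slack=0)
Line 4: ['lightbulb'] (min_width=9, slack=8)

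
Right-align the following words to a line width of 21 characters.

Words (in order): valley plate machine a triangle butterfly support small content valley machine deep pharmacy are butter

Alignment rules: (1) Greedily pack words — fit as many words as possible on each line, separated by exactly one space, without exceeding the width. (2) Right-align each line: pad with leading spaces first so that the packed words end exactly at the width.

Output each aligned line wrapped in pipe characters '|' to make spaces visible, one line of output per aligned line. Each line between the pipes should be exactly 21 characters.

Answer: | valley plate machine|
| a triangle butterfly|
|support small content|
|  valley machine deep|
|  pharmacy are butter|

Derivation:
Line 1: ['valley', 'plate', 'machine'] (min_width=20, slack=1)
Line 2: ['a', 'triangle', 'butterfly'] (min_width=20, slack=1)
Line 3: ['support', 'small', 'content'] (min_width=21, slack=0)
Line 4: ['valley', 'machine', 'deep'] (min_width=19, slack=2)
Line 5: ['pharmacy', 'are', 'butter'] (min_width=19, slack=2)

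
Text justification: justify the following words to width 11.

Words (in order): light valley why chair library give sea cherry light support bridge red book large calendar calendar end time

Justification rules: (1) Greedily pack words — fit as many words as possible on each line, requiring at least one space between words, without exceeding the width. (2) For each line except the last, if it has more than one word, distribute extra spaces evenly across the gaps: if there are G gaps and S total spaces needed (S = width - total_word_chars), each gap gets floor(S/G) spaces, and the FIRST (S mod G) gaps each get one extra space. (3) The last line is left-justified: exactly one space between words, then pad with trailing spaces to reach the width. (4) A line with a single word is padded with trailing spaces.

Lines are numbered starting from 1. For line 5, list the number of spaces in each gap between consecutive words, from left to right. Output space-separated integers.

Line 1: ['light'] (min_width=5, slack=6)
Line 2: ['valley', 'why'] (min_width=10, slack=1)
Line 3: ['chair'] (min_width=5, slack=6)
Line 4: ['library'] (min_width=7, slack=4)
Line 5: ['give', 'sea'] (min_width=8, slack=3)
Line 6: ['cherry'] (min_width=6, slack=5)
Line 7: ['light'] (min_width=5, slack=6)
Line 8: ['support'] (min_width=7, slack=4)
Line 9: ['bridge', 'red'] (min_width=10, slack=1)
Line 10: ['book', 'large'] (min_width=10, slack=1)
Line 11: ['calendar'] (min_width=8, slack=3)
Line 12: ['calendar'] (min_width=8, slack=3)
Line 13: ['end', 'time'] (min_width=8, slack=3)

Answer: 4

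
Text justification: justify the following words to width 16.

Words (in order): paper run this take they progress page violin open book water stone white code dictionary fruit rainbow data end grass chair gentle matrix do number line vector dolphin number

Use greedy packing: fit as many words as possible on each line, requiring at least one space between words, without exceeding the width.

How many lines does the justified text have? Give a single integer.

Line 1: ['paper', 'run', 'this'] (min_width=14, slack=2)
Line 2: ['take', 'they'] (min_width=9, slack=7)
Line 3: ['progress', 'page'] (min_width=13, slack=3)
Line 4: ['violin', 'open', 'book'] (min_width=16, slack=0)
Line 5: ['water', 'stone'] (min_width=11, slack=5)
Line 6: ['white', 'code'] (min_width=10, slack=6)
Line 7: ['dictionary', 'fruit'] (min_width=16, slack=0)
Line 8: ['rainbow', 'data', 'end'] (min_width=16, slack=0)
Line 9: ['grass', 'chair'] (min_width=11, slack=5)
Line 10: ['gentle', 'matrix', 'do'] (min_width=16, slack=0)
Line 11: ['number', 'line'] (min_width=11, slack=5)
Line 12: ['vector', 'dolphin'] (min_width=14, slack=2)
Line 13: ['number'] (min_width=6, slack=10)
Total lines: 13

Answer: 13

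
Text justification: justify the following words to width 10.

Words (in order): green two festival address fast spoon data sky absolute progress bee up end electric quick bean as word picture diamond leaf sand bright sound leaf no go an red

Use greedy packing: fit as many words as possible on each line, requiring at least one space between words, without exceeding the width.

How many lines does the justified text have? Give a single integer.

Answer: 18

Derivation:
Line 1: ['green', 'two'] (min_width=9, slack=1)
Line 2: ['festival'] (min_width=8, slack=2)
Line 3: ['address'] (min_width=7, slack=3)
Line 4: ['fast', 'spoon'] (min_width=10, slack=0)
Line 5: ['data', 'sky'] (min_width=8, slack=2)
Line 6: ['absolute'] (min_width=8, slack=2)
Line 7: ['progress'] (min_width=8, slack=2)
Line 8: ['bee', 'up', 'end'] (min_width=10, slack=0)
Line 9: ['electric'] (min_width=8, slack=2)
Line 10: ['quick', 'bean'] (min_width=10, slack=0)
Line 11: ['as', 'word'] (min_width=7, slack=3)
Line 12: ['picture'] (min_width=7, slack=3)
Line 13: ['diamond'] (min_width=7, slack=3)
Line 14: ['leaf', 'sand'] (min_width=9, slack=1)
Line 15: ['bright'] (min_width=6, slack=4)
Line 16: ['sound', 'leaf'] (min_width=10, slack=0)
Line 17: ['no', 'go', 'an'] (min_width=8, slack=2)
Line 18: ['red'] (min_width=3, slack=7)
Total lines: 18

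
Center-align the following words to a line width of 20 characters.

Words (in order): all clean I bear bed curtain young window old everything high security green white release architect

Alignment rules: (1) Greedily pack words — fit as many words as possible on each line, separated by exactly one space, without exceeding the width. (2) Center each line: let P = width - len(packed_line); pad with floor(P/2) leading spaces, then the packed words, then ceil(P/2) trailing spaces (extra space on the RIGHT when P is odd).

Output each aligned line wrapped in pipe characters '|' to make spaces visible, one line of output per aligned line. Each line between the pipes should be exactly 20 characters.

Line 1: ['all', 'clean', 'I', 'bear', 'bed'] (min_width=20, slack=0)
Line 2: ['curtain', 'young', 'window'] (min_width=20, slack=0)
Line 3: ['old', 'everything', 'high'] (min_width=19, slack=1)
Line 4: ['security', 'green', 'white'] (min_width=20, slack=0)
Line 5: ['release', 'architect'] (min_width=17, slack=3)

Answer: |all clean I bear bed|
|curtain young window|
|old everything high |
|security green white|
| release architect  |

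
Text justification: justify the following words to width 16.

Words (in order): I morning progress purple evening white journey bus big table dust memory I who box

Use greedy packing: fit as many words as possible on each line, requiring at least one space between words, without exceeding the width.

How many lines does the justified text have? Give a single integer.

Line 1: ['I', 'morning'] (min_width=9, slack=7)
Line 2: ['progress', 'purple'] (min_width=15, slack=1)
Line 3: ['evening', 'white'] (min_width=13, slack=3)
Line 4: ['journey', 'bus', 'big'] (min_width=15, slack=1)
Line 5: ['table', 'dust'] (min_width=10, slack=6)
Line 6: ['memory', 'I', 'who', 'box'] (min_width=16, slack=0)
Total lines: 6

Answer: 6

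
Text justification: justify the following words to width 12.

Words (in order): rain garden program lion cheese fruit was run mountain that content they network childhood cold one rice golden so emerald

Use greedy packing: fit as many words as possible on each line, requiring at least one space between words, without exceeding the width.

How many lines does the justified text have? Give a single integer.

Line 1: ['rain', 'garden'] (min_width=11, slack=1)
Line 2: ['program', 'lion'] (min_width=12, slack=0)
Line 3: ['cheese', 'fruit'] (min_width=12, slack=0)
Line 4: ['was', 'run'] (min_width=7, slack=5)
Line 5: ['mountain'] (min_width=8, slack=4)
Line 6: ['that', 'content'] (min_width=12, slack=0)
Line 7: ['they', 'network'] (min_width=12, slack=0)
Line 8: ['childhood'] (min_width=9, slack=3)
Line 9: ['cold', 'one'] (min_width=8, slack=4)
Line 10: ['rice', 'golden'] (min_width=11, slack=1)
Line 11: ['so', 'emerald'] (min_width=10, slack=2)
Total lines: 11

Answer: 11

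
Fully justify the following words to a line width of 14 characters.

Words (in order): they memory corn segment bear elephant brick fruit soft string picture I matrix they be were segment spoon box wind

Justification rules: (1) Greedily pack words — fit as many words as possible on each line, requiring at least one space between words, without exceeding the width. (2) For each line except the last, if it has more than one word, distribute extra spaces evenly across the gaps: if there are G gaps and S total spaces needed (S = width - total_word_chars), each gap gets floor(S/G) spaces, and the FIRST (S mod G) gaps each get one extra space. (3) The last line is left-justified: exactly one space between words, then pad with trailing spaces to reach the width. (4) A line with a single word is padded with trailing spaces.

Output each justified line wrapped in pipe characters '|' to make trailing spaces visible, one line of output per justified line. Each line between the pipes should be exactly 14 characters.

Answer: |they    memory|
|corn   segment|
|bear  elephant|
|brick    fruit|
|soft    string|
|picture      I|
|matrix they be|
|were   segment|
|spoon box wind|

Derivation:
Line 1: ['they', 'memory'] (min_width=11, slack=3)
Line 2: ['corn', 'segment'] (min_width=12, slack=2)
Line 3: ['bear', 'elephant'] (min_width=13, slack=1)
Line 4: ['brick', 'fruit'] (min_width=11, slack=3)
Line 5: ['soft', 'string'] (min_width=11, slack=3)
Line 6: ['picture', 'I'] (min_width=9, slack=5)
Line 7: ['matrix', 'they', 'be'] (min_width=14, slack=0)
Line 8: ['were', 'segment'] (min_width=12, slack=2)
Line 9: ['spoon', 'box', 'wind'] (min_width=14, slack=0)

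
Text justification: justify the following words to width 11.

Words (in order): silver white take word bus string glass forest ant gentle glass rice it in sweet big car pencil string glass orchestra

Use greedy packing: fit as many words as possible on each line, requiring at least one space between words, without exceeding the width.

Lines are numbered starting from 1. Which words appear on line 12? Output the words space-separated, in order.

Answer: string

Derivation:
Line 1: ['silver'] (min_width=6, slack=5)
Line 2: ['white', 'take'] (min_width=10, slack=1)
Line 3: ['word', 'bus'] (min_width=8, slack=3)
Line 4: ['string'] (min_width=6, slack=5)
Line 5: ['glass'] (min_width=5, slack=6)
Line 6: ['forest', 'ant'] (min_width=10, slack=1)
Line 7: ['gentle'] (min_width=6, slack=5)
Line 8: ['glass', 'rice'] (min_width=10, slack=1)
Line 9: ['it', 'in', 'sweet'] (min_width=11, slack=0)
Line 10: ['big', 'car'] (min_width=7, slack=4)
Line 11: ['pencil'] (min_width=6, slack=5)
Line 12: ['string'] (min_width=6, slack=5)
Line 13: ['glass'] (min_width=5, slack=6)
Line 14: ['orchestra'] (min_width=9, slack=2)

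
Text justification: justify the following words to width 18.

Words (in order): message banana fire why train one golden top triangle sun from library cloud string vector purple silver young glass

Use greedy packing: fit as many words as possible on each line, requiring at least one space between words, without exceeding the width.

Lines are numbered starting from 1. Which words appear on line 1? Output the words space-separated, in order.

Line 1: ['message', 'banana'] (min_width=14, slack=4)
Line 2: ['fire', 'why', 'train', 'one'] (min_width=18, slack=0)
Line 3: ['golden', 'top'] (min_width=10, slack=8)
Line 4: ['triangle', 'sun', 'from'] (min_width=17, slack=1)
Line 5: ['library', 'cloud'] (min_width=13, slack=5)
Line 6: ['string', 'vector'] (min_width=13, slack=5)
Line 7: ['purple', 'silver'] (min_width=13, slack=5)
Line 8: ['young', 'glass'] (min_width=11, slack=7)

Answer: message banana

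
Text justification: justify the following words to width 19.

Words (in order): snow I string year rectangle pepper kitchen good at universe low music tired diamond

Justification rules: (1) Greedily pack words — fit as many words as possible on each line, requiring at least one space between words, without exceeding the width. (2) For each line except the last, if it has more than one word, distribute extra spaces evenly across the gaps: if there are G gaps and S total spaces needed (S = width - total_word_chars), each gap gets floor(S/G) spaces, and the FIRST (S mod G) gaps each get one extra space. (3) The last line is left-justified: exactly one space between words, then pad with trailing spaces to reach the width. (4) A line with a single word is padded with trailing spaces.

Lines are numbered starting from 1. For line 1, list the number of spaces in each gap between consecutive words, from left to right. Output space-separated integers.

Line 1: ['snow', 'I', 'string', 'year'] (min_width=18, slack=1)
Line 2: ['rectangle', 'pepper'] (min_width=16, slack=3)
Line 3: ['kitchen', 'good', 'at'] (min_width=15, slack=4)
Line 4: ['universe', 'low', 'music'] (min_width=18, slack=1)
Line 5: ['tired', 'diamond'] (min_width=13, slack=6)

Answer: 2 1 1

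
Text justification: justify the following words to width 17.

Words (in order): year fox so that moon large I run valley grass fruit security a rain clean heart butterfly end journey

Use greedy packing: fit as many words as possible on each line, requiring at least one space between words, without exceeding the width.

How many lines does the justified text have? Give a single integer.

Line 1: ['year', 'fox', 'so', 'that'] (min_width=16, slack=1)
Line 2: ['moon', 'large', 'I', 'run'] (min_width=16, slack=1)
Line 3: ['valley', 'grass'] (min_width=12, slack=5)
Line 4: ['fruit', 'security', 'a'] (min_width=16, slack=1)
Line 5: ['rain', 'clean', 'heart'] (min_width=16, slack=1)
Line 6: ['butterfly', 'end'] (min_width=13, slack=4)
Line 7: ['journey'] (min_width=7, slack=10)
Total lines: 7

Answer: 7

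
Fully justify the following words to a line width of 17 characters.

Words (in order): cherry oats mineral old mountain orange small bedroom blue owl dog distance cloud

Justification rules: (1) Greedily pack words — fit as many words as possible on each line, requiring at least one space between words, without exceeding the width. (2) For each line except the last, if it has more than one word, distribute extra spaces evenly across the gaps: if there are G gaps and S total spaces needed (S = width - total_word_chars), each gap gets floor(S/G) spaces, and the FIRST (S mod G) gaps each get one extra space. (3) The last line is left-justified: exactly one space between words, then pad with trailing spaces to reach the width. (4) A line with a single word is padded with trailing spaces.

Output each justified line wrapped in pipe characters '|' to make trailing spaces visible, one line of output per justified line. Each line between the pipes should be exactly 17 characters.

Line 1: ['cherry', 'oats'] (min_width=11, slack=6)
Line 2: ['mineral', 'old'] (min_width=11, slack=6)
Line 3: ['mountain', 'orange'] (min_width=15, slack=2)
Line 4: ['small', 'bedroom'] (min_width=13, slack=4)
Line 5: ['blue', 'owl', 'dog'] (min_width=12, slack=5)
Line 6: ['distance', 'cloud'] (min_width=14, slack=3)

Answer: |cherry       oats|
|mineral       old|
|mountain   orange|
|small     bedroom|
|blue    owl   dog|
|distance cloud   |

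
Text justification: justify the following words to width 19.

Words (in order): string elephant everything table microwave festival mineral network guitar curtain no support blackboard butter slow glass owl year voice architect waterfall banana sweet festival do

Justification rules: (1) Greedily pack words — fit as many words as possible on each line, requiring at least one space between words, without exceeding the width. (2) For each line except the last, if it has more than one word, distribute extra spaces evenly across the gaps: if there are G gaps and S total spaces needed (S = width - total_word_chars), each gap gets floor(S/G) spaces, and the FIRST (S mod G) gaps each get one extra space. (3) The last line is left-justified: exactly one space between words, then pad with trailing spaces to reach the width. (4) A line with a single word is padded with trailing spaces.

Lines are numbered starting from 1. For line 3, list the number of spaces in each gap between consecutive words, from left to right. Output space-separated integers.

Answer: 2

Derivation:
Line 1: ['string', 'elephant'] (min_width=15, slack=4)
Line 2: ['everything', 'table'] (min_width=16, slack=3)
Line 3: ['microwave', 'festival'] (min_width=18, slack=1)
Line 4: ['mineral', 'network'] (min_width=15, slack=4)
Line 5: ['guitar', 'curtain', 'no'] (min_width=17, slack=2)
Line 6: ['support', 'blackboard'] (min_width=18, slack=1)
Line 7: ['butter', 'slow', 'glass'] (min_width=17, slack=2)
Line 8: ['owl', 'year', 'voice'] (min_width=14, slack=5)
Line 9: ['architect', 'waterfall'] (min_width=19, slack=0)
Line 10: ['banana', 'sweet'] (min_width=12, slack=7)
Line 11: ['festival', 'do'] (min_width=11, slack=8)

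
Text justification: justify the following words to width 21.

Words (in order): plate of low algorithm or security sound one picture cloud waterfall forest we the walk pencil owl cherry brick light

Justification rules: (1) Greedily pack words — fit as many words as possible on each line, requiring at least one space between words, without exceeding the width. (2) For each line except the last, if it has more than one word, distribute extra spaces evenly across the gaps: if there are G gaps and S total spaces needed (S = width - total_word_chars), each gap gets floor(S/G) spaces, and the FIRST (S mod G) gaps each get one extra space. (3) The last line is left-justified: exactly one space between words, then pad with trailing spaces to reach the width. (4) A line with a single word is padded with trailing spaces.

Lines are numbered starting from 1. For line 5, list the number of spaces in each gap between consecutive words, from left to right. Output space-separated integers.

Answer: 2 2 2

Derivation:
Line 1: ['plate', 'of', 'low'] (min_width=12, slack=9)
Line 2: ['algorithm', 'or', 'security'] (min_width=21, slack=0)
Line 3: ['sound', 'one', 'picture'] (min_width=17, slack=4)
Line 4: ['cloud', 'waterfall'] (min_width=15, slack=6)
Line 5: ['forest', 'we', 'the', 'walk'] (min_width=18, slack=3)
Line 6: ['pencil', 'owl', 'cherry'] (min_width=17, slack=4)
Line 7: ['brick', 'light'] (min_width=11, slack=10)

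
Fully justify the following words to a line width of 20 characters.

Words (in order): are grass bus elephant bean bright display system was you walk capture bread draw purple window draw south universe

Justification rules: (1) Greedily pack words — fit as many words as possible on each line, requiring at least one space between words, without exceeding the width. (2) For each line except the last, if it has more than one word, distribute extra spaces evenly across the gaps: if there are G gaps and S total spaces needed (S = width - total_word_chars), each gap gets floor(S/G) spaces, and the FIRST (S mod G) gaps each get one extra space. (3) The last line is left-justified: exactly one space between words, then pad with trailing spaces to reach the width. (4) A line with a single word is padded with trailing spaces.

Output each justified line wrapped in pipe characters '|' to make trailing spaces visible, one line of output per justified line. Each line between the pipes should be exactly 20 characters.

Line 1: ['are', 'grass', 'bus'] (min_width=13, slack=7)
Line 2: ['elephant', 'bean', 'bright'] (min_width=20, slack=0)
Line 3: ['display', 'system', 'was'] (min_width=18, slack=2)
Line 4: ['you', 'walk', 'capture'] (min_width=16, slack=4)
Line 5: ['bread', 'draw', 'purple'] (min_width=17, slack=3)
Line 6: ['window', 'draw', 'south'] (min_width=17, slack=3)
Line 7: ['universe'] (min_width=8, slack=12)

Answer: |are     grass    bus|
|elephant bean bright|
|display  system  was|
|you   walk   capture|
|bread   draw  purple|
|window   draw  south|
|universe            |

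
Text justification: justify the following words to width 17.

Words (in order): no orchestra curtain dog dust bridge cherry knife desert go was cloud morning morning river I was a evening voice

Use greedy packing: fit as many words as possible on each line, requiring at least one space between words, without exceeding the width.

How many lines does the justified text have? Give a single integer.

Answer: 8

Derivation:
Line 1: ['no', 'orchestra'] (min_width=12, slack=5)
Line 2: ['curtain', 'dog', 'dust'] (min_width=16, slack=1)
Line 3: ['bridge', 'cherry'] (min_width=13, slack=4)
Line 4: ['knife', 'desert', 'go'] (min_width=15, slack=2)
Line 5: ['was', 'cloud', 'morning'] (min_width=17, slack=0)
Line 6: ['morning', 'river', 'I'] (min_width=15, slack=2)
Line 7: ['was', 'a', 'evening'] (min_width=13, slack=4)
Line 8: ['voice'] (min_width=5, slack=12)
Total lines: 8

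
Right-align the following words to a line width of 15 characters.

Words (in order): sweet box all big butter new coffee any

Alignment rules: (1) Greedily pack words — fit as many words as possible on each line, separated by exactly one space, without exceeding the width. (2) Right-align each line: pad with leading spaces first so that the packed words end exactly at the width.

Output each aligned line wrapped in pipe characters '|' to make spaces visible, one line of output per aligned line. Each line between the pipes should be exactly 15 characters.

Answer: |  sweet box all|
| big butter new|
|     coffee any|

Derivation:
Line 1: ['sweet', 'box', 'all'] (min_width=13, slack=2)
Line 2: ['big', 'butter', 'new'] (min_width=14, slack=1)
Line 3: ['coffee', 'any'] (min_width=10, slack=5)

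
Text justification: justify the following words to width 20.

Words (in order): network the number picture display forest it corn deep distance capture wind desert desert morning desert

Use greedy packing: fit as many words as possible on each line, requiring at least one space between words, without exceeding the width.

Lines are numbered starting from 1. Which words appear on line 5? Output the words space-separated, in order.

Answer: wind desert desert

Derivation:
Line 1: ['network', 'the', 'number'] (min_width=18, slack=2)
Line 2: ['picture', 'display'] (min_width=15, slack=5)
Line 3: ['forest', 'it', 'corn', 'deep'] (min_width=19, slack=1)
Line 4: ['distance', 'capture'] (min_width=16, slack=4)
Line 5: ['wind', 'desert', 'desert'] (min_width=18, slack=2)
Line 6: ['morning', 'desert'] (min_width=14, slack=6)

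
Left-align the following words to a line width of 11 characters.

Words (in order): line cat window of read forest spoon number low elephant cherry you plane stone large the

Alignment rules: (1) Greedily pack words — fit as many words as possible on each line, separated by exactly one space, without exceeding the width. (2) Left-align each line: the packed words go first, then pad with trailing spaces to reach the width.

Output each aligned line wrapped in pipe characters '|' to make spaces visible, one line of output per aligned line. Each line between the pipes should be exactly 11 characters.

Line 1: ['line', 'cat'] (min_width=8, slack=3)
Line 2: ['window', 'of'] (min_width=9, slack=2)
Line 3: ['read', 'forest'] (min_width=11, slack=0)
Line 4: ['spoon'] (min_width=5, slack=6)
Line 5: ['number', 'low'] (min_width=10, slack=1)
Line 6: ['elephant'] (min_width=8, slack=3)
Line 7: ['cherry', 'you'] (min_width=10, slack=1)
Line 8: ['plane', 'stone'] (min_width=11, slack=0)
Line 9: ['large', 'the'] (min_width=9, slack=2)

Answer: |line cat   |
|window of  |
|read forest|
|spoon      |
|number low |
|elephant   |
|cherry you |
|plane stone|
|large the  |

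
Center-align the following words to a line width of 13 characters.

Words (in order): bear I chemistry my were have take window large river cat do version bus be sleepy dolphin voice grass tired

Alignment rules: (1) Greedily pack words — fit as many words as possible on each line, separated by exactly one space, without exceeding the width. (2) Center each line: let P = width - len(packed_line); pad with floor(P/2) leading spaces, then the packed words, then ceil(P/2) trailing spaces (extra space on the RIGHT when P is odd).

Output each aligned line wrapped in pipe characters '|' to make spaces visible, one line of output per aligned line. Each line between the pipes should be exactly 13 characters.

Line 1: ['bear', 'I'] (min_width=6, slack=7)
Line 2: ['chemistry', 'my'] (min_width=12, slack=1)
Line 3: ['were', 'have'] (min_width=9, slack=4)
Line 4: ['take', 'window'] (min_width=11, slack=2)
Line 5: ['large', 'river'] (min_width=11, slack=2)
Line 6: ['cat', 'do'] (min_width=6, slack=7)
Line 7: ['version', 'bus'] (min_width=11, slack=2)
Line 8: ['be', 'sleepy'] (min_width=9, slack=4)
Line 9: ['dolphin', 'voice'] (min_width=13, slack=0)
Line 10: ['grass', 'tired'] (min_width=11, slack=2)

Answer: |   bear I    |
|chemistry my |
|  were have  |
| take window |
| large river |
|   cat do    |
| version bus |
|  be sleepy  |
|dolphin voice|
| grass tired |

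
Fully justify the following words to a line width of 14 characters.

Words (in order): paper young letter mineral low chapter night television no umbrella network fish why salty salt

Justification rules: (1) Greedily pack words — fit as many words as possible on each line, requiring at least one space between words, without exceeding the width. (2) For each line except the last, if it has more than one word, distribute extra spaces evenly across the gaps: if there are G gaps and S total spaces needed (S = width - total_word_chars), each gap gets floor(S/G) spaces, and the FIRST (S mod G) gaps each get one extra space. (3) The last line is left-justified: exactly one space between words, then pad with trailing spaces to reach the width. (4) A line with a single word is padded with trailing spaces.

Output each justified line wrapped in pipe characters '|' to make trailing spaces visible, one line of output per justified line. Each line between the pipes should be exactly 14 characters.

Answer: |paper    young|
|letter mineral|
|low    chapter|
|night         |
|television  no|
|umbrella      |
|network   fish|
|why salty salt|

Derivation:
Line 1: ['paper', 'young'] (min_width=11, slack=3)
Line 2: ['letter', 'mineral'] (min_width=14, slack=0)
Line 3: ['low', 'chapter'] (min_width=11, slack=3)
Line 4: ['night'] (min_width=5, slack=9)
Line 5: ['television', 'no'] (min_width=13, slack=1)
Line 6: ['umbrella'] (min_width=8, slack=6)
Line 7: ['network', 'fish'] (min_width=12, slack=2)
Line 8: ['why', 'salty', 'salt'] (min_width=14, slack=0)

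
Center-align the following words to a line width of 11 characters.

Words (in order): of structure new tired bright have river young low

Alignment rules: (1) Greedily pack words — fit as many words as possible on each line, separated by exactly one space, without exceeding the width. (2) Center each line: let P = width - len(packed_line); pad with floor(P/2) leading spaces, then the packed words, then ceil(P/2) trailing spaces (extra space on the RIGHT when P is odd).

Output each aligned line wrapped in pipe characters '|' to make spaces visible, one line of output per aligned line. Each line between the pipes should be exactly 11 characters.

Answer: |    of     |
| structure |
| new tired |
|bright have|
|river young|
|    low    |

Derivation:
Line 1: ['of'] (min_width=2, slack=9)
Line 2: ['structure'] (min_width=9, slack=2)
Line 3: ['new', 'tired'] (min_width=9, slack=2)
Line 4: ['bright', 'have'] (min_width=11, slack=0)
Line 5: ['river', 'young'] (min_width=11, slack=0)
Line 6: ['low'] (min_width=3, slack=8)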